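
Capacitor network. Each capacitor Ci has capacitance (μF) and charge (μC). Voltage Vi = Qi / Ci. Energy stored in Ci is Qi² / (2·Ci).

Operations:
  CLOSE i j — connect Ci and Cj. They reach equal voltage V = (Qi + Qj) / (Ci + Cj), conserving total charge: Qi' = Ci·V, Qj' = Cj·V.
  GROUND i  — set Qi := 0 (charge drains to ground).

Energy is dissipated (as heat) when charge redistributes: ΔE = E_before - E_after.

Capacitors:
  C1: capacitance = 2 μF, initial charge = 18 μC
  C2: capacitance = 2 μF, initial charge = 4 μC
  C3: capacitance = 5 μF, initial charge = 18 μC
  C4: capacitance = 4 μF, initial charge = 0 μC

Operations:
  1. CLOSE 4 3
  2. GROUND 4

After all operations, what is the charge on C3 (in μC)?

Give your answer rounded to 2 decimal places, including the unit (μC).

Answer: 10.00 μC

Derivation:
Initial: C1(2μF, Q=18μC, V=9.00V), C2(2μF, Q=4μC, V=2.00V), C3(5μF, Q=18μC, V=3.60V), C4(4μF, Q=0μC, V=0.00V)
Op 1: CLOSE 4-3: Q_total=18.00, C_total=9.00, V=2.00; Q4=8.00, Q3=10.00; dissipated=14.400
Op 2: GROUND 4: Q4=0; energy lost=8.000
Final charges: Q1=18.00, Q2=4.00, Q3=10.00, Q4=0.00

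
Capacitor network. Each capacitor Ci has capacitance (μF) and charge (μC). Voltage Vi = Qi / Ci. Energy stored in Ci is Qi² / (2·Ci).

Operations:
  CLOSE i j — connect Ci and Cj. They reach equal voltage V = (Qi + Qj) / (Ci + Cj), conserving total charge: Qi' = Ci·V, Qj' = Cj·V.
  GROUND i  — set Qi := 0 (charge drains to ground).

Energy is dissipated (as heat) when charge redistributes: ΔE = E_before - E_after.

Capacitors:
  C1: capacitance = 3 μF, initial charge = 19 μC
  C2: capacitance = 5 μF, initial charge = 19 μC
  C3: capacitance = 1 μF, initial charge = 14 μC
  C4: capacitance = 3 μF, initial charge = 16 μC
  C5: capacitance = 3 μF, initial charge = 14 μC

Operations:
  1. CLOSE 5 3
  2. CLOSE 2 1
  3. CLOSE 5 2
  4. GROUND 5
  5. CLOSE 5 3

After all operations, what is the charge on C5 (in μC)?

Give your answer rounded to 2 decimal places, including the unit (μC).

Answer: 5.25 μC

Derivation:
Initial: C1(3μF, Q=19μC, V=6.33V), C2(5μF, Q=19μC, V=3.80V), C3(1μF, Q=14μC, V=14.00V), C4(3μF, Q=16μC, V=5.33V), C5(3μF, Q=14μC, V=4.67V)
Op 1: CLOSE 5-3: Q_total=28.00, C_total=4.00, V=7.00; Q5=21.00, Q3=7.00; dissipated=32.667
Op 2: CLOSE 2-1: Q_total=38.00, C_total=8.00, V=4.75; Q2=23.75, Q1=14.25; dissipated=6.017
Op 3: CLOSE 5-2: Q_total=44.75, C_total=8.00, V=5.59; Q5=16.78, Q2=27.97; dissipated=4.746
Op 4: GROUND 5: Q5=0; energy lost=46.935
Op 5: CLOSE 5-3: Q_total=7.00, C_total=4.00, V=1.75; Q5=5.25, Q3=1.75; dissipated=18.375
Final charges: Q1=14.25, Q2=27.97, Q3=1.75, Q4=16.00, Q5=5.25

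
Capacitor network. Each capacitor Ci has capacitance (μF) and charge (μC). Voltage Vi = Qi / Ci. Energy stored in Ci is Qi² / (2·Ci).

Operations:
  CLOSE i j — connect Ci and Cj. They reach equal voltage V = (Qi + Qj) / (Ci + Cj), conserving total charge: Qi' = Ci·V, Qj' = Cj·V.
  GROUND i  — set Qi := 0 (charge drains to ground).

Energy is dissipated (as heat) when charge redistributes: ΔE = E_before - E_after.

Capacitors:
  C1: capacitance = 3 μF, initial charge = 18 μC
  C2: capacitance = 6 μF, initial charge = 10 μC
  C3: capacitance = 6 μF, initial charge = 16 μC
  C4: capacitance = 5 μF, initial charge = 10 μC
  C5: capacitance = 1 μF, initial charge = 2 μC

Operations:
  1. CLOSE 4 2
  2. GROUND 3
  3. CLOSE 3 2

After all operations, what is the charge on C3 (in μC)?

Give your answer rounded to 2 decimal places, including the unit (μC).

Answer: 5.45 μC

Derivation:
Initial: C1(3μF, Q=18μC, V=6.00V), C2(6μF, Q=10μC, V=1.67V), C3(6μF, Q=16μC, V=2.67V), C4(5μF, Q=10μC, V=2.00V), C5(1μF, Q=2μC, V=2.00V)
Op 1: CLOSE 4-2: Q_total=20.00, C_total=11.00, V=1.82; Q4=9.09, Q2=10.91; dissipated=0.152
Op 2: GROUND 3: Q3=0; energy lost=21.333
Op 3: CLOSE 3-2: Q_total=10.91, C_total=12.00, V=0.91; Q3=5.45, Q2=5.45; dissipated=4.959
Final charges: Q1=18.00, Q2=5.45, Q3=5.45, Q4=9.09, Q5=2.00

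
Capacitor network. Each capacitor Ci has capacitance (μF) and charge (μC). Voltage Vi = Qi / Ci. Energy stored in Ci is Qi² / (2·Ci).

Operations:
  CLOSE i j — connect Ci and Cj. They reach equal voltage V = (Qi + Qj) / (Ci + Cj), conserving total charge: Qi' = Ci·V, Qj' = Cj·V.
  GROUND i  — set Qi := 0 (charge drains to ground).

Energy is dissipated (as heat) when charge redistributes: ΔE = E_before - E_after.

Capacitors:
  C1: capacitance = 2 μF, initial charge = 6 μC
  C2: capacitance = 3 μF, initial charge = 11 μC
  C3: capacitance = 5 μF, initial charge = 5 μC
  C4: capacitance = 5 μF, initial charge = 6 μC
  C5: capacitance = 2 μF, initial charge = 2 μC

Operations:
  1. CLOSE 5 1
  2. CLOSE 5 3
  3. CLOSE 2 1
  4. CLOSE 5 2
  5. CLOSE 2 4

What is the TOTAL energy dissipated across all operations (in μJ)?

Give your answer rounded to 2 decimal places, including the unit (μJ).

Initial: C1(2μF, Q=6μC, V=3.00V), C2(3μF, Q=11μC, V=3.67V), C3(5μF, Q=5μC, V=1.00V), C4(5μF, Q=6μC, V=1.20V), C5(2μF, Q=2μC, V=1.00V)
Op 1: CLOSE 5-1: Q_total=8.00, C_total=4.00, V=2.00; Q5=4.00, Q1=4.00; dissipated=2.000
Op 2: CLOSE 5-3: Q_total=9.00, C_total=7.00, V=1.29; Q5=2.57, Q3=6.43; dissipated=0.714
Op 3: CLOSE 2-1: Q_total=15.00, C_total=5.00, V=3.00; Q2=9.00, Q1=6.00; dissipated=1.667
Op 4: CLOSE 5-2: Q_total=11.57, C_total=5.00, V=2.31; Q5=4.63, Q2=6.94; dissipated=1.763
Op 5: CLOSE 2-4: Q_total=12.94, C_total=8.00, V=1.62; Q2=4.85, Q4=8.09; dissipated=1.164
Total dissipated: 7.308 μJ

Answer: 7.31 μJ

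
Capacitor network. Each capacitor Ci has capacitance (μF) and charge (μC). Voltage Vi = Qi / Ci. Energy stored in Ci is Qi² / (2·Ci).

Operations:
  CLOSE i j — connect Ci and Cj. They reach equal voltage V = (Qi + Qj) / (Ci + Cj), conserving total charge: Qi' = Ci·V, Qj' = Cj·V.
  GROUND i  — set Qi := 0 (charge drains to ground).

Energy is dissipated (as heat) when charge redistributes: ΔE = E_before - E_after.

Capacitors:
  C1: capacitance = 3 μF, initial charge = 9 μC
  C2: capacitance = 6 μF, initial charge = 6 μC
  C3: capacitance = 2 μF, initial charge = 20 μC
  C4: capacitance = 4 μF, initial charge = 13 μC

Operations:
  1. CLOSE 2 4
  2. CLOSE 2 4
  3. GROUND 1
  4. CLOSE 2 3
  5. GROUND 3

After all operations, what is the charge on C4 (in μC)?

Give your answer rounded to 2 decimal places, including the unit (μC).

Answer: 7.60 μC

Derivation:
Initial: C1(3μF, Q=9μC, V=3.00V), C2(6μF, Q=6μC, V=1.00V), C3(2μF, Q=20μC, V=10.00V), C4(4μF, Q=13μC, V=3.25V)
Op 1: CLOSE 2-4: Q_total=19.00, C_total=10.00, V=1.90; Q2=11.40, Q4=7.60; dissipated=6.075
Op 2: CLOSE 2-4: Q_total=19.00, C_total=10.00, V=1.90; Q2=11.40, Q4=7.60; dissipated=0.000
Op 3: GROUND 1: Q1=0; energy lost=13.500
Op 4: CLOSE 2-3: Q_total=31.40, C_total=8.00, V=3.92; Q2=23.55, Q3=7.85; dissipated=49.208
Op 5: GROUND 3: Q3=0; energy lost=15.406
Final charges: Q1=0.00, Q2=23.55, Q3=0.00, Q4=7.60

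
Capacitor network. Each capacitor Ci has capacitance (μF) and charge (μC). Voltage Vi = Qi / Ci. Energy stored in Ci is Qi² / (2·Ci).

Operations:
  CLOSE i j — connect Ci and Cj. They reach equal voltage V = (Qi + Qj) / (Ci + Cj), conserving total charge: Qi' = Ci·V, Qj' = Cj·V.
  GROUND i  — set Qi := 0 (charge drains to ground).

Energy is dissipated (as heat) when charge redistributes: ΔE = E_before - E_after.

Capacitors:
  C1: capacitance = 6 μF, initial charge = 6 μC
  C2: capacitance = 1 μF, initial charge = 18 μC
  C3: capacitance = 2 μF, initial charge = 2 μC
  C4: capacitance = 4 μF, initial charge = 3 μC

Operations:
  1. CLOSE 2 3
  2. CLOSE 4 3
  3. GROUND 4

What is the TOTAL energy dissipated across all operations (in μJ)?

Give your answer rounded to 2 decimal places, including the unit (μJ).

Initial: C1(6μF, Q=6μC, V=1.00V), C2(1μF, Q=18μC, V=18.00V), C3(2μF, Q=2μC, V=1.00V), C4(4μF, Q=3μC, V=0.75V)
Op 1: CLOSE 2-3: Q_total=20.00, C_total=3.00, V=6.67; Q2=6.67, Q3=13.33; dissipated=96.333
Op 2: CLOSE 4-3: Q_total=16.33, C_total=6.00, V=2.72; Q4=10.89, Q3=5.44; dissipated=23.338
Op 3: GROUND 4: Q4=0; energy lost=14.821
Total dissipated: 134.492 μJ

Answer: 134.49 μJ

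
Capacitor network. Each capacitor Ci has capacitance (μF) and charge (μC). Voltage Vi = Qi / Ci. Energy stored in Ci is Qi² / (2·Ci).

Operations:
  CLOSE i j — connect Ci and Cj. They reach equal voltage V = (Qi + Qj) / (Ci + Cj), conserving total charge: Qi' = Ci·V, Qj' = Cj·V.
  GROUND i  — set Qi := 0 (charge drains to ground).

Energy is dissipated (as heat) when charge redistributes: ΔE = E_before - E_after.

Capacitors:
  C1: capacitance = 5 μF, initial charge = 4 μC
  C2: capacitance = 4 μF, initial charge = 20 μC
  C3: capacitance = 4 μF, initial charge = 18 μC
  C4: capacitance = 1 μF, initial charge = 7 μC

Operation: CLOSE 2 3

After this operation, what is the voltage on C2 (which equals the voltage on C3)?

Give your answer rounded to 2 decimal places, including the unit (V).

Answer: 4.75 V

Derivation:
Initial: C1(5μF, Q=4μC, V=0.80V), C2(4μF, Q=20μC, V=5.00V), C3(4μF, Q=18μC, V=4.50V), C4(1μF, Q=7μC, V=7.00V)
Op 1: CLOSE 2-3: Q_total=38.00, C_total=8.00, V=4.75; Q2=19.00, Q3=19.00; dissipated=0.250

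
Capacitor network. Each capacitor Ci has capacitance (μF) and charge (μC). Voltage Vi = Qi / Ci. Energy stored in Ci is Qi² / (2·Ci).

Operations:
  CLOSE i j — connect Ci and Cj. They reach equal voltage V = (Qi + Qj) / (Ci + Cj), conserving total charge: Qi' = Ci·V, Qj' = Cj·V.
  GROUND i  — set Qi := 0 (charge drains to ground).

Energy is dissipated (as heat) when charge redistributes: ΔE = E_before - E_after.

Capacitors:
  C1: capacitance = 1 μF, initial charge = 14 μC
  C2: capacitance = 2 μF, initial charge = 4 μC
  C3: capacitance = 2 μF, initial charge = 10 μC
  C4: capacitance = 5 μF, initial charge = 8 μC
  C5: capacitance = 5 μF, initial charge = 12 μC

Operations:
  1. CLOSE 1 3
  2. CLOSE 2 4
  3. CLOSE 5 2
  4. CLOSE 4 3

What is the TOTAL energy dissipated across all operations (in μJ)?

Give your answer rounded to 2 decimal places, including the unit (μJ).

Initial: C1(1μF, Q=14μC, V=14.00V), C2(2μF, Q=4μC, V=2.00V), C3(2μF, Q=10μC, V=5.00V), C4(5μF, Q=8μC, V=1.60V), C5(5μF, Q=12μC, V=2.40V)
Op 1: CLOSE 1-3: Q_total=24.00, C_total=3.00, V=8.00; Q1=8.00, Q3=16.00; dissipated=27.000
Op 2: CLOSE 2-4: Q_total=12.00, C_total=7.00, V=1.71; Q2=3.43, Q4=8.57; dissipated=0.114
Op 3: CLOSE 5-2: Q_total=15.43, C_total=7.00, V=2.20; Q5=11.02, Q2=4.41; dissipated=0.336
Op 4: CLOSE 4-3: Q_total=24.57, C_total=7.00, V=3.51; Q4=17.55, Q3=7.02; dissipated=28.222
Total dissipated: 55.672 μJ

Answer: 55.67 μJ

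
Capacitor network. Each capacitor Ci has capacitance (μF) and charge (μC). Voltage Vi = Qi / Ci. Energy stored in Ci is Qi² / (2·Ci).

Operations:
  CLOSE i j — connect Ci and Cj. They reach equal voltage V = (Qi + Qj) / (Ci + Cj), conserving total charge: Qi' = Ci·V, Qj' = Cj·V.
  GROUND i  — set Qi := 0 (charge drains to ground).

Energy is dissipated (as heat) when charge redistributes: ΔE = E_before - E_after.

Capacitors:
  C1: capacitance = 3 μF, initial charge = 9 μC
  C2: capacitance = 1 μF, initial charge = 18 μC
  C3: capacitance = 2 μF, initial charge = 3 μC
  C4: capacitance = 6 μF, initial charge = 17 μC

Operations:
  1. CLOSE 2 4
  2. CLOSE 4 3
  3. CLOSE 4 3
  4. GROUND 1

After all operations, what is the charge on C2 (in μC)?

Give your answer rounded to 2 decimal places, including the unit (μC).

Answer: 5.00 μC

Derivation:
Initial: C1(3μF, Q=9μC, V=3.00V), C2(1μF, Q=18μC, V=18.00V), C3(2μF, Q=3μC, V=1.50V), C4(6μF, Q=17μC, V=2.83V)
Op 1: CLOSE 2-4: Q_total=35.00, C_total=7.00, V=5.00; Q2=5.00, Q4=30.00; dissipated=98.583
Op 2: CLOSE 4-3: Q_total=33.00, C_total=8.00, V=4.12; Q4=24.75, Q3=8.25; dissipated=9.188
Op 3: CLOSE 4-3: Q_total=33.00, C_total=8.00, V=4.12; Q4=24.75, Q3=8.25; dissipated=0.000
Op 4: GROUND 1: Q1=0; energy lost=13.500
Final charges: Q1=0.00, Q2=5.00, Q3=8.25, Q4=24.75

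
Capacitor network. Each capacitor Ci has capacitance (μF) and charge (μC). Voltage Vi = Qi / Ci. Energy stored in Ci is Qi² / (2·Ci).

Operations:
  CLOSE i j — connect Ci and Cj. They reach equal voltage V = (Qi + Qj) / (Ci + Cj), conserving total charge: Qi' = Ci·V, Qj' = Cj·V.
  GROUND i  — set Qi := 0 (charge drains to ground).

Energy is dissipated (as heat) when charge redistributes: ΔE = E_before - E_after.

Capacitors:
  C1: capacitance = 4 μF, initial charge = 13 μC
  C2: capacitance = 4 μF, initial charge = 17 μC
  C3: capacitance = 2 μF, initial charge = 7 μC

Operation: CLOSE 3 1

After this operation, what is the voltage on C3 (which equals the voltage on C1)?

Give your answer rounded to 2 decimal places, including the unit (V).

Answer: 3.33 V

Derivation:
Initial: C1(4μF, Q=13μC, V=3.25V), C2(4μF, Q=17μC, V=4.25V), C3(2μF, Q=7μC, V=3.50V)
Op 1: CLOSE 3-1: Q_total=20.00, C_total=6.00, V=3.33; Q3=6.67, Q1=13.33; dissipated=0.042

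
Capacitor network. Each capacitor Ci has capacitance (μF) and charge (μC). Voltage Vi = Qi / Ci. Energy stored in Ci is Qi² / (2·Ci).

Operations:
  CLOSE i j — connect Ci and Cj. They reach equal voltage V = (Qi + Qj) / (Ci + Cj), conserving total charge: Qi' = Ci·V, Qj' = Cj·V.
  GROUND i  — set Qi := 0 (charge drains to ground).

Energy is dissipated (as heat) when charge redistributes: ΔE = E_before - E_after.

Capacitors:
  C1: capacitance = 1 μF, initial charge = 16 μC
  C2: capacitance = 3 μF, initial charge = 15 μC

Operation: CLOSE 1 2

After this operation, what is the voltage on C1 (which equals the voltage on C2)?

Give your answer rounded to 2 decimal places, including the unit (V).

Answer: 7.75 V

Derivation:
Initial: C1(1μF, Q=16μC, V=16.00V), C2(3μF, Q=15μC, V=5.00V)
Op 1: CLOSE 1-2: Q_total=31.00, C_total=4.00, V=7.75; Q1=7.75, Q2=23.25; dissipated=45.375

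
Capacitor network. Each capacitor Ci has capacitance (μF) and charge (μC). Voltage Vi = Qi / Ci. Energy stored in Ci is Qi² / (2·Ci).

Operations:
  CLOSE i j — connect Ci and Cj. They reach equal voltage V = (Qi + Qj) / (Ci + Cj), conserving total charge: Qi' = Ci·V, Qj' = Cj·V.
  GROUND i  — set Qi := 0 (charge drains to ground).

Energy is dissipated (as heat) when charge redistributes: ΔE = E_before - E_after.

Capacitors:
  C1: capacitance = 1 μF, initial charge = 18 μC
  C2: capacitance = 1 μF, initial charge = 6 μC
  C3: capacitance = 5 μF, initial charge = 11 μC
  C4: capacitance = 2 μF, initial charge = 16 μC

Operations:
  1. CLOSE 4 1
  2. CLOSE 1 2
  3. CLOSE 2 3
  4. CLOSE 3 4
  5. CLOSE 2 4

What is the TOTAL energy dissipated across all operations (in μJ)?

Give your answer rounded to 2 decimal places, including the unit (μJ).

Initial: C1(1μF, Q=18μC, V=18.00V), C2(1μF, Q=6μC, V=6.00V), C3(5μF, Q=11μC, V=2.20V), C4(2μF, Q=16μC, V=8.00V)
Op 1: CLOSE 4-1: Q_total=34.00, C_total=3.00, V=11.33; Q4=22.67, Q1=11.33; dissipated=33.333
Op 2: CLOSE 1-2: Q_total=17.33, C_total=2.00, V=8.67; Q1=8.67, Q2=8.67; dissipated=7.111
Op 3: CLOSE 2-3: Q_total=19.67, C_total=6.00, V=3.28; Q2=3.28, Q3=16.39; dissipated=17.424
Op 4: CLOSE 3-4: Q_total=39.06, C_total=7.00, V=5.58; Q3=27.90, Q4=11.16; dissipated=46.351
Op 5: CLOSE 2-4: Q_total=14.44, C_total=3.00, V=4.81; Q2=4.81, Q4=9.62; dissipated=1.766
Total dissipated: 105.986 μJ

Answer: 105.99 μJ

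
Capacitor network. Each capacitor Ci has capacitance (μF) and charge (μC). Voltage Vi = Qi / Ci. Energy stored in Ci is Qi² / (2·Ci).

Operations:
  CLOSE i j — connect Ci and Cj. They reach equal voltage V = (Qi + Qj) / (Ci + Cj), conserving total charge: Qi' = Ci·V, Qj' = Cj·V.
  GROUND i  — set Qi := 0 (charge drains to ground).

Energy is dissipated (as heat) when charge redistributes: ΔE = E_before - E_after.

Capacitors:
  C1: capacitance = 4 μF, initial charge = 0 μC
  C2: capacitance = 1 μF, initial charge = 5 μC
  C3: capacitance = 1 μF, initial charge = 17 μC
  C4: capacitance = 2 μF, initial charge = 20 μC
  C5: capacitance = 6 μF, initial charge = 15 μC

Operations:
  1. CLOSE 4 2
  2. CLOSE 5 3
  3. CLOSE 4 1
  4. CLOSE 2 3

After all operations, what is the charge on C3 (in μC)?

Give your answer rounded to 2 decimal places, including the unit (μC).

Answer: 6.45 μC

Derivation:
Initial: C1(4μF, Q=0μC, V=0.00V), C2(1μF, Q=5μC, V=5.00V), C3(1μF, Q=17μC, V=17.00V), C4(2μF, Q=20μC, V=10.00V), C5(6μF, Q=15μC, V=2.50V)
Op 1: CLOSE 4-2: Q_total=25.00, C_total=3.00, V=8.33; Q4=16.67, Q2=8.33; dissipated=8.333
Op 2: CLOSE 5-3: Q_total=32.00, C_total=7.00, V=4.57; Q5=27.43, Q3=4.57; dissipated=90.107
Op 3: CLOSE 4-1: Q_total=16.67, C_total=6.00, V=2.78; Q4=5.56, Q1=11.11; dissipated=46.296
Op 4: CLOSE 2-3: Q_total=12.90, C_total=2.00, V=6.45; Q2=6.45, Q3=6.45; dissipated=3.538
Final charges: Q1=11.11, Q2=6.45, Q3=6.45, Q4=5.56, Q5=27.43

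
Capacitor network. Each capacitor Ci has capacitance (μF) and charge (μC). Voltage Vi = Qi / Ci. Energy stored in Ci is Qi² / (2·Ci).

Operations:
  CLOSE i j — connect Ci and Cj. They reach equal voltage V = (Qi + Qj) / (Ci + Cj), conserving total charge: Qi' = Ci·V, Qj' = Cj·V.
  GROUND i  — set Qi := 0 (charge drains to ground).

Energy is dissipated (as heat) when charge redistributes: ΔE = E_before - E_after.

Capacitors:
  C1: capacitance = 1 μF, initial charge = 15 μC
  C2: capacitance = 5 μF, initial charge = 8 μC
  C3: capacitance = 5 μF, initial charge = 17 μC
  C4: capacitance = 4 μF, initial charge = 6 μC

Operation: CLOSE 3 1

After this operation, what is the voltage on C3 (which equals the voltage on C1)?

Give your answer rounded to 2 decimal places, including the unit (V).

Answer: 5.33 V

Derivation:
Initial: C1(1μF, Q=15μC, V=15.00V), C2(5μF, Q=8μC, V=1.60V), C3(5μF, Q=17μC, V=3.40V), C4(4μF, Q=6μC, V=1.50V)
Op 1: CLOSE 3-1: Q_total=32.00, C_total=6.00, V=5.33; Q3=26.67, Q1=5.33; dissipated=56.067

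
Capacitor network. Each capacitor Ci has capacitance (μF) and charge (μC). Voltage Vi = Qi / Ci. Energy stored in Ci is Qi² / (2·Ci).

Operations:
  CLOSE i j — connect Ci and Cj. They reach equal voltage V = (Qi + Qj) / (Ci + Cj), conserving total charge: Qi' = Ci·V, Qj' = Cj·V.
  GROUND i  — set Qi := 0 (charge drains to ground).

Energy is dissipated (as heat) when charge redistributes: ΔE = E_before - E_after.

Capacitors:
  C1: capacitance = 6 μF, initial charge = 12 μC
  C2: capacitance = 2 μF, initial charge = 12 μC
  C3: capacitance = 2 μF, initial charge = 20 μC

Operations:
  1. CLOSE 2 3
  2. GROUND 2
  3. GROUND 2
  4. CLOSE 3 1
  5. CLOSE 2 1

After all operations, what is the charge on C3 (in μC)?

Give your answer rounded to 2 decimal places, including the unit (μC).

Answer: 7.00 μC

Derivation:
Initial: C1(6μF, Q=12μC, V=2.00V), C2(2μF, Q=12μC, V=6.00V), C3(2μF, Q=20μC, V=10.00V)
Op 1: CLOSE 2-3: Q_total=32.00, C_total=4.00, V=8.00; Q2=16.00, Q3=16.00; dissipated=8.000
Op 2: GROUND 2: Q2=0; energy lost=64.000
Op 3: GROUND 2: Q2=0; energy lost=0.000
Op 4: CLOSE 3-1: Q_total=28.00, C_total=8.00, V=3.50; Q3=7.00, Q1=21.00; dissipated=27.000
Op 5: CLOSE 2-1: Q_total=21.00, C_total=8.00, V=2.62; Q2=5.25, Q1=15.75; dissipated=9.188
Final charges: Q1=15.75, Q2=5.25, Q3=7.00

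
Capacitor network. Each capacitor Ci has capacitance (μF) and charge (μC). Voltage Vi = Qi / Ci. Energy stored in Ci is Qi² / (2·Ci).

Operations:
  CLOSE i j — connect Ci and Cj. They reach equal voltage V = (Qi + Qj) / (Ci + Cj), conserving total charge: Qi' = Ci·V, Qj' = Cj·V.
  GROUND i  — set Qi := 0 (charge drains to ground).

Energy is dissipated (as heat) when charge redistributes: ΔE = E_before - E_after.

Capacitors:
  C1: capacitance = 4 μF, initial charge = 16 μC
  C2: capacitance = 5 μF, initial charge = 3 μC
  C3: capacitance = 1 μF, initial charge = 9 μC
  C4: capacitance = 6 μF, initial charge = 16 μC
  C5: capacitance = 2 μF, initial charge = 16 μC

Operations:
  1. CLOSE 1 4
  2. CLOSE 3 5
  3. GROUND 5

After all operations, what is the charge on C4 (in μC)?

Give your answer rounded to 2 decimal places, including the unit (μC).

Initial: C1(4μF, Q=16μC, V=4.00V), C2(5μF, Q=3μC, V=0.60V), C3(1μF, Q=9μC, V=9.00V), C4(6μF, Q=16μC, V=2.67V), C5(2μF, Q=16μC, V=8.00V)
Op 1: CLOSE 1-4: Q_total=32.00, C_total=10.00, V=3.20; Q1=12.80, Q4=19.20; dissipated=2.133
Op 2: CLOSE 3-5: Q_total=25.00, C_total=3.00, V=8.33; Q3=8.33, Q5=16.67; dissipated=0.333
Op 3: GROUND 5: Q5=0; energy lost=69.444
Final charges: Q1=12.80, Q2=3.00, Q3=8.33, Q4=19.20, Q5=0.00

Answer: 19.20 μC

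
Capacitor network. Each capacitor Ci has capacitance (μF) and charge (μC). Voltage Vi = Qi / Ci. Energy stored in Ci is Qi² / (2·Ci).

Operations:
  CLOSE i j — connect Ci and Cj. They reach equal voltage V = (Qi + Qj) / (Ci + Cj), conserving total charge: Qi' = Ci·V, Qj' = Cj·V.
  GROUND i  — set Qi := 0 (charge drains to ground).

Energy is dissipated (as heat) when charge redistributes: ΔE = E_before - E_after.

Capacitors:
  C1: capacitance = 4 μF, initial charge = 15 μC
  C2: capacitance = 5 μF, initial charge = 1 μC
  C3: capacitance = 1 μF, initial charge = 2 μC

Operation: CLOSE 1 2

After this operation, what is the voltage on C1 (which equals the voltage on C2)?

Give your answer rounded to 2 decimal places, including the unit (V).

Initial: C1(4μF, Q=15μC, V=3.75V), C2(5μF, Q=1μC, V=0.20V), C3(1μF, Q=2μC, V=2.00V)
Op 1: CLOSE 1-2: Q_total=16.00, C_total=9.00, V=1.78; Q1=7.11, Q2=8.89; dissipated=14.003

Answer: 1.78 V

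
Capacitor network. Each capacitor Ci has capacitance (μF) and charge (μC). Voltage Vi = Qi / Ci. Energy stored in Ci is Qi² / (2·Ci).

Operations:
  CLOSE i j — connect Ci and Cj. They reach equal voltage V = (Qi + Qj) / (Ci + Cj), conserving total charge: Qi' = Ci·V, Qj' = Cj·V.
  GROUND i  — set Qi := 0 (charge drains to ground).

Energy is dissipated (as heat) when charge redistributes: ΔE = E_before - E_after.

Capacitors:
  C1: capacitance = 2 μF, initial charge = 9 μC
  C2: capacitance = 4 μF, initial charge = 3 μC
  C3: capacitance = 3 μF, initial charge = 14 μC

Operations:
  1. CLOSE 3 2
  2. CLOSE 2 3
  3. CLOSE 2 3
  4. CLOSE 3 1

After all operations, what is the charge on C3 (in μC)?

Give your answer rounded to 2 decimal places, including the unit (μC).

Initial: C1(2μF, Q=9μC, V=4.50V), C2(4μF, Q=3μC, V=0.75V), C3(3μF, Q=14μC, V=4.67V)
Op 1: CLOSE 3-2: Q_total=17.00, C_total=7.00, V=2.43; Q3=7.29, Q2=9.71; dissipated=13.149
Op 2: CLOSE 2-3: Q_total=17.00, C_total=7.00, V=2.43; Q2=9.71, Q3=7.29; dissipated=0.000
Op 3: CLOSE 2-3: Q_total=17.00, C_total=7.00, V=2.43; Q2=9.71, Q3=7.29; dissipated=0.000
Op 4: CLOSE 3-1: Q_total=16.29, C_total=5.00, V=3.26; Q3=9.77, Q1=6.51; dissipated=2.574
Final charges: Q1=6.51, Q2=9.71, Q3=9.77

Answer: 9.77 μC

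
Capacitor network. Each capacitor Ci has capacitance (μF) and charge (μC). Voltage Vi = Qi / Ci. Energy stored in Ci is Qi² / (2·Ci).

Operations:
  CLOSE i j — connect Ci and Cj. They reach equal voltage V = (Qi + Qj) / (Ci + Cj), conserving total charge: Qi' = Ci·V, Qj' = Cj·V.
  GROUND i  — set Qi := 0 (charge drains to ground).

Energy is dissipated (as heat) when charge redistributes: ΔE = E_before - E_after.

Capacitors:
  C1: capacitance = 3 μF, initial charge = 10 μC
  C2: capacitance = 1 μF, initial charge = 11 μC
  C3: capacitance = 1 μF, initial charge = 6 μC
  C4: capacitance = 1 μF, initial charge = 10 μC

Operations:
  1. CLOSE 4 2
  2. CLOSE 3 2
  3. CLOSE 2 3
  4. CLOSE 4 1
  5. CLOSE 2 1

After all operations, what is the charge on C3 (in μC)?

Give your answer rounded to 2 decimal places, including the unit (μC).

Initial: C1(3μF, Q=10μC, V=3.33V), C2(1μF, Q=11μC, V=11.00V), C3(1μF, Q=6μC, V=6.00V), C4(1μF, Q=10μC, V=10.00V)
Op 1: CLOSE 4-2: Q_total=21.00, C_total=2.00, V=10.50; Q4=10.50, Q2=10.50; dissipated=0.250
Op 2: CLOSE 3-2: Q_total=16.50, C_total=2.00, V=8.25; Q3=8.25, Q2=8.25; dissipated=5.062
Op 3: CLOSE 2-3: Q_total=16.50, C_total=2.00, V=8.25; Q2=8.25, Q3=8.25; dissipated=0.000
Op 4: CLOSE 4-1: Q_total=20.50, C_total=4.00, V=5.12; Q4=5.12, Q1=15.38; dissipated=19.260
Op 5: CLOSE 2-1: Q_total=23.62, C_total=4.00, V=5.91; Q2=5.91, Q1=17.72; dissipated=3.662
Final charges: Q1=17.72, Q2=5.91, Q3=8.25, Q4=5.12

Answer: 8.25 μC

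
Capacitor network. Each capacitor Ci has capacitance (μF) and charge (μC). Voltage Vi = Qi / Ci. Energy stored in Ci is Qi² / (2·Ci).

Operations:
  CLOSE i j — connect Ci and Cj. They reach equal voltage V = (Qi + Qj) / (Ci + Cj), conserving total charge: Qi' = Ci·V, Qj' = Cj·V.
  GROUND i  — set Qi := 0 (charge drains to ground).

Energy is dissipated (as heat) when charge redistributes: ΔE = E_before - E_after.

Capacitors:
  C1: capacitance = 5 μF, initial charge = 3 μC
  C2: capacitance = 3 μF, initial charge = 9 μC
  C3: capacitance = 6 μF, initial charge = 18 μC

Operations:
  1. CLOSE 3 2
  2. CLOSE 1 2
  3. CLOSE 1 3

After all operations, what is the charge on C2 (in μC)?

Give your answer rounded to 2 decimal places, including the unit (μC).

Initial: C1(5μF, Q=3μC, V=0.60V), C2(3μF, Q=9μC, V=3.00V), C3(6μF, Q=18μC, V=3.00V)
Op 1: CLOSE 3-2: Q_total=27.00, C_total=9.00, V=3.00; Q3=18.00, Q2=9.00; dissipated=0.000
Op 2: CLOSE 1-2: Q_total=12.00, C_total=8.00, V=1.50; Q1=7.50, Q2=4.50; dissipated=5.400
Op 3: CLOSE 1-3: Q_total=25.50, C_total=11.00, V=2.32; Q1=11.59, Q3=13.91; dissipated=3.068
Final charges: Q1=11.59, Q2=4.50, Q3=13.91

Answer: 4.50 μC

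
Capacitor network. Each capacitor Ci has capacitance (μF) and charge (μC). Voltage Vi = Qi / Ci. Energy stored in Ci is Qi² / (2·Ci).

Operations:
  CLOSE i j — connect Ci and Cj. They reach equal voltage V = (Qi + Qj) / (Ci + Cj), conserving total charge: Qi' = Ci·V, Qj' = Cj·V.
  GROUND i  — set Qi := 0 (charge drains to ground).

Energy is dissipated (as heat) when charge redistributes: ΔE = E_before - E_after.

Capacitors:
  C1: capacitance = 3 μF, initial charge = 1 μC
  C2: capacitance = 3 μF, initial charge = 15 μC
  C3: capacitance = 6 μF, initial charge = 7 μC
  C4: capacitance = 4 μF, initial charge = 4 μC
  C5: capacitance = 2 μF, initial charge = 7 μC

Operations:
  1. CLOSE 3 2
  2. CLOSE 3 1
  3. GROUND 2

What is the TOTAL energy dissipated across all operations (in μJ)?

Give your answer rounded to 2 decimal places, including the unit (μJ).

Answer: 28.11 μJ

Derivation:
Initial: C1(3μF, Q=1μC, V=0.33V), C2(3μF, Q=15μC, V=5.00V), C3(6μF, Q=7μC, V=1.17V), C4(4μF, Q=4μC, V=1.00V), C5(2μF, Q=7μC, V=3.50V)
Op 1: CLOSE 3-2: Q_total=22.00, C_total=9.00, V=2.44; Q3=14.67, Q2=7.33; dissipated=14.694
Op 2: CLOSE 3-1: Q_total=15.67, C_total=9.00, V=1.74; Q3=10.44, Q1=5.22; dissipated=4.457
Op 3: GROUND 2: Q2=0; energy lost=8.963
Total dissipated: 28.114 μJ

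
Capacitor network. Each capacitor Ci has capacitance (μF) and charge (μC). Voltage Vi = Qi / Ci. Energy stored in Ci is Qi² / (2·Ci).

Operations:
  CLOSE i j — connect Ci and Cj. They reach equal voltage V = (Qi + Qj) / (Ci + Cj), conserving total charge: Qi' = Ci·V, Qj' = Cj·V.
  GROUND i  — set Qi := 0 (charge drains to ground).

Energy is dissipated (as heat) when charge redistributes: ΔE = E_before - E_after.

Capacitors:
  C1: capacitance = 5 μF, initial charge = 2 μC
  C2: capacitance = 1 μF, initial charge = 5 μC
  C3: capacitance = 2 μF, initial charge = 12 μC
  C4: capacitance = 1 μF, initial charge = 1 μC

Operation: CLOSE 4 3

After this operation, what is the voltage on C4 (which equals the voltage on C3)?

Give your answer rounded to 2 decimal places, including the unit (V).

Initial: C1(5μF, Q=2μC, V=0.40V), C2(1μF, Q=5μC, V=5.00V), C3(2μF, Q=12μC, V=6.00V), C4(1μF, Q=1μC, V=1.00V)
Op 1: CLOSE 4-3: Q_total=13.00, C_total=3.00, V=4.33; Q4=4.33, Q3=8.67; dissipated=8.333

Answer: 4.33 V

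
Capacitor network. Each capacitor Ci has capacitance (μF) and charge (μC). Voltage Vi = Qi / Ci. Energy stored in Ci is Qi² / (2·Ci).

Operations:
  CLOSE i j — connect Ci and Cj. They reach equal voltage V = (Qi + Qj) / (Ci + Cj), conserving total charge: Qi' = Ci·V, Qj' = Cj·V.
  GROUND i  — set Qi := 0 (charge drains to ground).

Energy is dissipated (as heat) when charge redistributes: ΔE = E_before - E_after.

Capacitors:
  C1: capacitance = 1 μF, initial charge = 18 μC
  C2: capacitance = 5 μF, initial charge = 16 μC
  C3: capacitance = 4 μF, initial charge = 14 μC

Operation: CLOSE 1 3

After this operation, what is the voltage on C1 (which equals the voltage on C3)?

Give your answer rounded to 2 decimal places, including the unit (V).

Answer: 6.40 V

Derivation:
Initial: C1(1μF, Q=18μC, V=18.00V), C2(5μF, Q=16μC, V=3.20V), C3(4μF, Q=14μC, V=3.50V)
Op 1: CLOSE 1-3: Q_total=32.00, C_total=5.00, V=6.40; Q1=6.40, Q3=25.60; dissipated=84.100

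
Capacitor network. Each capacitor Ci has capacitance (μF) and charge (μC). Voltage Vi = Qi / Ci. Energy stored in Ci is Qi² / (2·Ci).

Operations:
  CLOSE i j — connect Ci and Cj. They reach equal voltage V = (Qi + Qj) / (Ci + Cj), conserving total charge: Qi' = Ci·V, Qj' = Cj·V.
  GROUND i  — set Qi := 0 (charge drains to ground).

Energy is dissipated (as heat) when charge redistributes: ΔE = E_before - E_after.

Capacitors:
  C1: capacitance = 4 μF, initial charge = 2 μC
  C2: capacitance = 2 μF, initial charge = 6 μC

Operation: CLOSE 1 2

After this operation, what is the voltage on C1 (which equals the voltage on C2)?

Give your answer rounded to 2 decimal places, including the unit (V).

Initial: C1(4μF, Q=2μC, V=0.50V), C2(2μF, Q=6μC, V=3.00V)
Op 1: CLOSE 1-2: Q_total=8.00, C_total=6.00, V=1.33; Q1=5.33, Q2=2.67; dissipated=4.167

Answer: 1.33 V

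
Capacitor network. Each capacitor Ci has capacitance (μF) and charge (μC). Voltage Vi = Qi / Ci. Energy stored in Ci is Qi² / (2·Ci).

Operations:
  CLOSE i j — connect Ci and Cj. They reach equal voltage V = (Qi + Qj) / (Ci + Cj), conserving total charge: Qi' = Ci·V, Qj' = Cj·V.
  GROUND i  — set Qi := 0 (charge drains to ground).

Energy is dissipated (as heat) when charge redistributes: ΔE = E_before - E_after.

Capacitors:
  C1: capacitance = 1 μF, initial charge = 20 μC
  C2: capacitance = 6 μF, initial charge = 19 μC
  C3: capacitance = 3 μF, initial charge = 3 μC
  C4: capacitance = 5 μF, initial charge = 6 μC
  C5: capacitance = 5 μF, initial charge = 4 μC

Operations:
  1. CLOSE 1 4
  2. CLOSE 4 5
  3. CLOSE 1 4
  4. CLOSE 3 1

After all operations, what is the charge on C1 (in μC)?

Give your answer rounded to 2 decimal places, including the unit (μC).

Answer: 1.47 μC

Derivation:
Initial: C1(1μF, Q=20μC, V=20.00V), C2(6μF, Q=19μC, V=3.17V), C3(3μF, Q=3μC, V=1.00V), C4(5μF, Q=6μC, V=1.20V), C5(5μF, Q=4μC, V=0.80V)
Op 1: CLOSE 1-4: Q_total=26.00, C_total=6.00, V=4.33; Q1=4.33, Q4=21.67; dissipated=147.267
Op 2: CLOSE 4-5: Q_total=25.67, C_total=10.00, V=2.57; Q4=12.83, Q5=12.83; dissipated=15.606
Op 3: CLOSE 1-4: Q_total=17.17, C_total=6.00, V=2.86; Q1=2.86, Q4=14.31; dissipated=1.300
Op 4: CLOSE 3-1: Q_total=5.86, C_total=4.00, V=1.47; Q3=4.40, Q1=1.47; dissipated=1.299
Final charges: Q1=1.47, Q2=19.00, Q3=4.40, Q4=14.31, Q5=12.83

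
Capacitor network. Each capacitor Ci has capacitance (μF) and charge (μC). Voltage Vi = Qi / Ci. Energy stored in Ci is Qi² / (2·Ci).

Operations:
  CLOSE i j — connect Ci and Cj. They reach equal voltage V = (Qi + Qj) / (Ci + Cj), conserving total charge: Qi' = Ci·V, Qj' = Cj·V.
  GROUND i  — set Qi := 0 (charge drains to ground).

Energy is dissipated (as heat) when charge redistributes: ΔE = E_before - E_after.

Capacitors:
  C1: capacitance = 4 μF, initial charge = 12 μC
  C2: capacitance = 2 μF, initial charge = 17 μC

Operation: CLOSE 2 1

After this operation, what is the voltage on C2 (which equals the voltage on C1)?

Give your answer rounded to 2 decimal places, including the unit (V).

Initial: C1(4μF, Q=12μC, V=3.00V), C2(2μF, Q=17μC, V=8.50V)
Op 1: CLOSE 2-1: Q_total=29.00, C_total=6.00, V=4.83; Q2=9.67, Q1=19.33; dissipated=20.167

Answer: 4.83 V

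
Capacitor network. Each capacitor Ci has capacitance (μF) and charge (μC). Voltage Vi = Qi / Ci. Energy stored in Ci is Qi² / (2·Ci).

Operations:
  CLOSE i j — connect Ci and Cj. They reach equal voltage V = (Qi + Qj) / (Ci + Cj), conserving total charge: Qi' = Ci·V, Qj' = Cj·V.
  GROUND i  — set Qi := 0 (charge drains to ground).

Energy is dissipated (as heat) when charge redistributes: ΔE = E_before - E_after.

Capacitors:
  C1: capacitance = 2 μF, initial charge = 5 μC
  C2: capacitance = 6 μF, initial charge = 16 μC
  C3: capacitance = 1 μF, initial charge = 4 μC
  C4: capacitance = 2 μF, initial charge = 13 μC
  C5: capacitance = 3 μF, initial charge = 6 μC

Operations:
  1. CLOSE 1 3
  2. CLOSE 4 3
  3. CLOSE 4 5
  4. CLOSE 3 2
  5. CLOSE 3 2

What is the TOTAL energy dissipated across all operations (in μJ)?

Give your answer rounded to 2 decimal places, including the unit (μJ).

Initial: C1(2μF, Q=5μC, V=2.50V), C2(6μF, Q=16μC, V=2.67V), C3(1μF, Q=4μC, V=4.00V), C4(2μF, Q=13μC, V=6.50V), C5(3μF, Q=6μC, V=2.00V)
Op 1: CLOSE 1-3: Q_total=9.00, C_total=3.00, V=3.00; Q1=6.00, Q3=3.00; dissipated=0.750
Op 2: CLOSE 4-3: Q_total=16.00, C_total=3.00, V=5.33; Q4=10.67, Q3=5.33; dissipated=4.083
Op 3: CLOSE 4-5: Q_total=16.67, C_total=5.00, V=3.33; Q4=6.67, Q5=10.00; dissipated=6.667
Op 4: CLOSE 3-2: Q_total=21.33, C_total=7.00, V=3.05; Q3=3.05, Q2=18.29; dissipated=3.048
Op 5: CLOSE 3-2: Q_total=21.33, C_total=7.00, V=3.05; Q3=3.05, Q2=18.29; dissipated=0.000
Total dissipated: 14.548 μJ

Answer: 14.55 μJ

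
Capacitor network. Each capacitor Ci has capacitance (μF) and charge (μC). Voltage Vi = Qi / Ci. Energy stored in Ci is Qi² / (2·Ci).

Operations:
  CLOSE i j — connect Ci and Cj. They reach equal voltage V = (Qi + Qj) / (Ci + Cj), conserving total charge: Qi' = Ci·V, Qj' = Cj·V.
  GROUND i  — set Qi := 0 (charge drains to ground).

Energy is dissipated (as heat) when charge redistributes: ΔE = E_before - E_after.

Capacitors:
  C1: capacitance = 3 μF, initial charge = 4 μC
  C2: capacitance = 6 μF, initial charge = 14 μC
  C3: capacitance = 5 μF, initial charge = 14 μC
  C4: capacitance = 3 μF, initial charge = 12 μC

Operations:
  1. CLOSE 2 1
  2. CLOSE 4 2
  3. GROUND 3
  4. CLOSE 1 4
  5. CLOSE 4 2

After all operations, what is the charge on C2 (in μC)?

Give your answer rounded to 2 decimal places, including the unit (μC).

Answer: 15.33 μC

Derivation:
Initial: C1(3μF, Q=4μC, V=1.33V), C2(6μF, Q=14μC, V=2.33V), C3(5μF, Q=14μC, V=2.80V), C4(3μF, Q=12μC, V=4.00V)
Op 1: CLOSE 2-1: Q_total=18.00, C_total=9.00, V=2.00; Q2=12.00, Q1=6.00; dissipated=1.000
Op 2: CLOSE 4-2: Q_total=24.00, C_total=9.00, V=2.67; Q4=8.00, Q2=16.00; dissipated=4.000
Op 3: GROUND 3: Q3=0; energy lost=19.600
Op 4: CLOSE 1-4: Q_total=14.00, C_total=6.00, V=2.33; Q1=7.00, Q4=7.00; dissipated=0.333
Op 5: CLOSE 4-2: Q_total=23.00, C_total=9.00, V=2.56; Q4=7.67, Q2=15.33; dissipated=0.111
Final charges: Q1=7.00, Q2=15.33, Q3=0.00, Q4=7.67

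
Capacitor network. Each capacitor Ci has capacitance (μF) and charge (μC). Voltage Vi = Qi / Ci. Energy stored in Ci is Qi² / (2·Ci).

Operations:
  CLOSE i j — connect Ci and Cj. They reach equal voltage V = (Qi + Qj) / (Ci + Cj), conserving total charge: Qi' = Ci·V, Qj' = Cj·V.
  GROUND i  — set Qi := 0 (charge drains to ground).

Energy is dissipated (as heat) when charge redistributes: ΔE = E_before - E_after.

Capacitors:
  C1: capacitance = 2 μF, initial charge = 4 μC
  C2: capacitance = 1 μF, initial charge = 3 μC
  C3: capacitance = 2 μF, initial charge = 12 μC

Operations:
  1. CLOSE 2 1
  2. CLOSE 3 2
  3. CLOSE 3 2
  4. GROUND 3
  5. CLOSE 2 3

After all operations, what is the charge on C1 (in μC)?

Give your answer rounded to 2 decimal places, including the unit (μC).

Initial: C1(2μF, Q=4μC, V=2.00V), C2(1μF, Q=3μC, V=3.00V), C3(2μF, Q=12μC, V=6.00V)
Op 1: CLOSE 2-1: Q_total=7.00, C_total=3.00, V=2.33; Q2=2.33, Q1=4.67; dissipated=0.333
Op 2: CLOSE 3-2: Q_total=14.33, C_total=3.00, V=4.78; Q3=9.56, Q2=4.78; dissipated=4.481
Op 3: CLOSE 3-2: Q_total=14.33, C_total=3.00, V=4.78; Q3=9.56, Q2=4.78; dissipated=0.000
Op 4: GROUND 3: Q3=0; energy lost=22.827
Op 5: CLOSE 2-3: Q_total=4.78, C_total=3.00, V=1.59; Q2=1.59, Q3=3.19; dissipated=7.609
Final charges: Q1=4.67, Q2=1.59, Q3=3.19

Answer: 4.67 μC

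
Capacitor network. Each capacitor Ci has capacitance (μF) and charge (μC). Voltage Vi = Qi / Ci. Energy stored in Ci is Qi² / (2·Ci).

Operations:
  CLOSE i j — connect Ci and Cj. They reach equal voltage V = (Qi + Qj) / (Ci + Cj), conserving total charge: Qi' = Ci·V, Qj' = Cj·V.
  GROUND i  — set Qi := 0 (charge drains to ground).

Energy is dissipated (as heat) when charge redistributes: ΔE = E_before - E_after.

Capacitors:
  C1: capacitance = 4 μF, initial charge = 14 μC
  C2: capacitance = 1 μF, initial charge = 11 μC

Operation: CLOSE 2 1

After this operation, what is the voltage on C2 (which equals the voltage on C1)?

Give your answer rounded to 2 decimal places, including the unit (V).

Answer: 5.00 V

Derivation:
Initial: C1(4μF, Q=14μC, V=3.50V), C2(1μF, Q=11μC, V=11.00V)
Op 1: CLOSE 2-1: Q_total=25.00, C_total=5.00, V=5.00; Q2=5.00, Q1=20.00; dissipated=22.500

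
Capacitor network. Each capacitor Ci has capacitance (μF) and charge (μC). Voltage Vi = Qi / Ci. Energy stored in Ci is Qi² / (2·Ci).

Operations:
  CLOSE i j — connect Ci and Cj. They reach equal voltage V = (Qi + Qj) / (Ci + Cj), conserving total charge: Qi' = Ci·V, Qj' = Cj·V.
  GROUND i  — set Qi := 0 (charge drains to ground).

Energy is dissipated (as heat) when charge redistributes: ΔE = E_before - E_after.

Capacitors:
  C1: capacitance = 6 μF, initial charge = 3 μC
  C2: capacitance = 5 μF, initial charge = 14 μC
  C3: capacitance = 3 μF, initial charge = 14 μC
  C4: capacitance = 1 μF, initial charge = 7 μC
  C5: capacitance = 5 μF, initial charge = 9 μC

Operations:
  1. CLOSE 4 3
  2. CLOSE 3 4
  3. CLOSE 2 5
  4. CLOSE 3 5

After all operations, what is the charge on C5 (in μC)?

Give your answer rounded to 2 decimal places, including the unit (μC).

Answer: 17.03 μC

Derivation:
Initial: C1(6μF, Q=3μC, V=0.50V), C2(5μF, Q=14μC, V=2.80V), C3(3μF, Q=14μC, V=4.67V), C4(1μF, Q=7μC, V=7.00V), C5(5μF, Q=9μC, V=1.80V)
Op 1: CLOSE 4-3: Q_total=21.00, C_total=4.00, V=5.25; Q4=5.25, Q3=15.75; dissipated=2.042
Op 2: CLOSE 3-4: Q_total=21.00, C_total=4.00, V=5.25; Q3=15.75, Q4=5.25; dissipated=0.000
Op 3: CLOSE 2-5: Q_total=23.00, C_total=10.00, V=2.30; Q2=11.50, Q5=11.50; dissipated=1.250
Op 4: CLOSE 3-5: Q_total=27.25, C_total=8.00, V=3.41; Q3=10.22, Q5=17.03; dissipated=8.159
Final charges: Q1=3.00, Q2=11.50, Q3=10.22, Q4=5.25, Q5=17.03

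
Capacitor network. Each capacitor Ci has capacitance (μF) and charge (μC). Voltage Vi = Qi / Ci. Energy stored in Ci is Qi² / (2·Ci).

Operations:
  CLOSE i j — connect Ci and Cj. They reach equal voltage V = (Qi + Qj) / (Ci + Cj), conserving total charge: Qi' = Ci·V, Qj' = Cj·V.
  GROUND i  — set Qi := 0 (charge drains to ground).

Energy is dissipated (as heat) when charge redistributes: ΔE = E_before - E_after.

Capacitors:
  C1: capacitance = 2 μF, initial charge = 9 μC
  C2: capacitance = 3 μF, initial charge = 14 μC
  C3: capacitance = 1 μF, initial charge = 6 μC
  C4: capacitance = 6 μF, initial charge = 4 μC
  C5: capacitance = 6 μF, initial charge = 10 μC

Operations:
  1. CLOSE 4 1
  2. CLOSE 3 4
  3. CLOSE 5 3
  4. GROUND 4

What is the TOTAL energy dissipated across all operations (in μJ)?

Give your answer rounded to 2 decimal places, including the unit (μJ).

Answer: 34.56 μJ

Derivation:
Initial: C1(2μF, Q=9μC, V=4.50V), C2(3μF, Q=14μC, V=4.67V), C3(1μF, Q=6μC, V=6.00V), C4(6μF, Q=4μC, V=0.67V), C5(6μF, Q=10μC, V=1.67V)
Op 1: CLOSE 4-1: Q_total=13.00, C_total=8.00, V=1.62; Q4=9.75, Q1=3.25; dissipated=11.021
Op 2: CLOSE 3-4: Q_total=15.75, C_total=7.00, V=2.25; Q3=2.25, Q4=13.50; dissipated=8.203
Op 3: CLOSE 5-3: Q_total=12.25, C_total=7.00, V=1.75; Q5=10.50, Q3=1.75; dissipated=0.146
Op 4: GROUND 4: Q4=0; energy lost=15.188
Total dissipated: 34.557 μJ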